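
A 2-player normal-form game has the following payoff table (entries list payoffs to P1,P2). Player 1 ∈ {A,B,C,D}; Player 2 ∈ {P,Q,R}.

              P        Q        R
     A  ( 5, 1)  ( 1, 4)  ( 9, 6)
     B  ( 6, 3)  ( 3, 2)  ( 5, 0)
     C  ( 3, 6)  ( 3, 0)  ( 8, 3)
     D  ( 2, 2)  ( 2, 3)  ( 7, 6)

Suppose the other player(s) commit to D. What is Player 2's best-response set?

P2 best: {R}

u_2(P vs D) = 2
u_2(Q vs D) = 3
u_2(R vs D) = 6
max payoff 6 at {R}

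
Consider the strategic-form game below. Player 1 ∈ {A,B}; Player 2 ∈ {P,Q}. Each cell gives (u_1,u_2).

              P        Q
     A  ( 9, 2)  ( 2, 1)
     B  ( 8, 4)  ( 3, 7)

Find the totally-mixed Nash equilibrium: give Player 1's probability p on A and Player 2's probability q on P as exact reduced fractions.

P1 indiff ⇒ q·9+(1-q)·2 = q·8+(1-q)·3 ⇒ q(1) = (1-q)(1) ⇒ q = 1/2
P2 indiff ⇒ p·2+(1-p)·4 = p·1+(1-p)·7 ⇒ p(1) = (1-p)(3) ⇒ p = 3/4

P1 mixes 3/4 on A; P2 mixes 1/2 on P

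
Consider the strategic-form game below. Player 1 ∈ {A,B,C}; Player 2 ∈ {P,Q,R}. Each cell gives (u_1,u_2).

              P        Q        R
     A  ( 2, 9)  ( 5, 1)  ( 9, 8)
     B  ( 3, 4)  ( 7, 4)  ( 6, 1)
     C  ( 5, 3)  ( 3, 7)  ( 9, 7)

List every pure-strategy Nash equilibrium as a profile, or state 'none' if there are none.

(A,P): not NE [P1→C gives 5>2]
(A,Q): not NE [P1→B gives 7>5; P2→P gives 9>1]
(A,R): not NE [P2→P gives 9>8]
(B,P): not NE [P1→C gives 5>3]
(B,Q): NE
(B,R): not NE [P1→C gives 9>6; P2→Q gives 4>1]
(C,P): not NE [P2→R gives 7>3]
(C,Q): not NE [P1→B gives 7>3]
(C,R): NE

PSNE = {(B,Q), (C,R)}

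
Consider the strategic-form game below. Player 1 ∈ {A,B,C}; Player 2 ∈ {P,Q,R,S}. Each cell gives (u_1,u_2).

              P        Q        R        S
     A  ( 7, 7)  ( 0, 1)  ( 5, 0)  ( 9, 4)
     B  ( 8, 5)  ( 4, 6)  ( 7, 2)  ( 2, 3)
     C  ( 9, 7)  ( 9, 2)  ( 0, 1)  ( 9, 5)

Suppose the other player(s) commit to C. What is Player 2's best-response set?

argmax u_2 = {P}

u_2(P vs C) = 7
u_2(Q vs C) = 2
u_2(R vs C) = 1
u_2(S vs C) = 5
max payoff 7 at {P}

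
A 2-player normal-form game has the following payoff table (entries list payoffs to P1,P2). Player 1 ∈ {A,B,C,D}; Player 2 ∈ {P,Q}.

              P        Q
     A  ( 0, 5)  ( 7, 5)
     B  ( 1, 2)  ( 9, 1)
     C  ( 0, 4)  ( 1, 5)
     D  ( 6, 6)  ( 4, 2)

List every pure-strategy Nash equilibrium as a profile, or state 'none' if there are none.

PSNE = {(D,P)}

(A,P): not NE [P1→D gives 6>0]
(A,Q): not NE [P1→B gives 9>7]
(B,P): not NE [P1→D gives 6>1]
(B,Q): not NE [P2→P gives 2>1]
(C,P): not NE [P1→D gives 6>0; P2→Q gives 5>4]
(C,Q): not NE [P1→B gives 9>1]
(D,P): NE
(D,Q): not NE [P1→B gives 9>4; P2→P gives 6>2]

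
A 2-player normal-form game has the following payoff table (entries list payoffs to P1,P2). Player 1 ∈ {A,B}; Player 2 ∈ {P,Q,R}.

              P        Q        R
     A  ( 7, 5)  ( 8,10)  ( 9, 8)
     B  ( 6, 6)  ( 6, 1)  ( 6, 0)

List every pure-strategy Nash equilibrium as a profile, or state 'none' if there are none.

(A,P): not NE [P2→Q gives 10>5]
(A,Q): NE
(A,R): not NE [P2→Q gives 10>8]
(B,P): not NE [P1→A gives 7>6]
(B,Q): not NE [P1→A gives 8>6; P2→P gives 6>1]
(B,R): not NE [P1→A gives 9>6; P2→P gives 6>0]

NE set: (A,Q)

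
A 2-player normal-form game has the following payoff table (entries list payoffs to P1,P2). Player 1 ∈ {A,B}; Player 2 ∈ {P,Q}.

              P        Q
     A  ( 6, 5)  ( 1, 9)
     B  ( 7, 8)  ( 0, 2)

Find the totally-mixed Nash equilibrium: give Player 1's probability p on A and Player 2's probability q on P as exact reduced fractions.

(p,q) = (3/5, 1/2)

P1 indiff ⇒ q·6+(1-q)·1 = q·7+(1-q)·0 ⇒ q(-1) = (1-q)(-1) ⇒ q = 1/2
P2 indiff ⇒ p·5+(1-p)·8 = p·9+(1-p)·2 ⇒ p(-4) = (1-p)(-6) ⇒ p = 3/5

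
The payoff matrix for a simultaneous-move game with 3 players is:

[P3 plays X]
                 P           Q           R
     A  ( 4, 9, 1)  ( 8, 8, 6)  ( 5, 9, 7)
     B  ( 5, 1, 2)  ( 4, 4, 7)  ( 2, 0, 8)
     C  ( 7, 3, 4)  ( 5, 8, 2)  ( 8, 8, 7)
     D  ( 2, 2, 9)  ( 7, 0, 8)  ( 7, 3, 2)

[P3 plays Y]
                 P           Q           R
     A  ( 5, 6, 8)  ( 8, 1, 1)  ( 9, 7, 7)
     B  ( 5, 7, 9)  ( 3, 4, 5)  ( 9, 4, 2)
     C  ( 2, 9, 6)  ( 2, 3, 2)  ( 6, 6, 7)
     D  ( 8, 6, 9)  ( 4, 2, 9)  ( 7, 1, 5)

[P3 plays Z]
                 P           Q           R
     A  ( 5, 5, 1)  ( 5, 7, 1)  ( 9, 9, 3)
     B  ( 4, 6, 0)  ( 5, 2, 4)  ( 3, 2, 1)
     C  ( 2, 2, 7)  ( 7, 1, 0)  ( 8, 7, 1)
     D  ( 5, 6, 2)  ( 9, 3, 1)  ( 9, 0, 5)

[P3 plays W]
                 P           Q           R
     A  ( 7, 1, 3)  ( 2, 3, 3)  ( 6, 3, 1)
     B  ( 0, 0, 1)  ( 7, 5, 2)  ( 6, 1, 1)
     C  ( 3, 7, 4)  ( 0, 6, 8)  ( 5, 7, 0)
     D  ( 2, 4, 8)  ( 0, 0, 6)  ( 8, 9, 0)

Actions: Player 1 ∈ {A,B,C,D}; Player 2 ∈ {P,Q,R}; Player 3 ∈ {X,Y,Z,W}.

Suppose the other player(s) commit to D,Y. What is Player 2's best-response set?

P2 best: {P}

u_2(P vs D,Y) = 6
u_2(Q vs D,Y) = 2
u_2(R vs D,Y) = 1
max payoff 6 at {P}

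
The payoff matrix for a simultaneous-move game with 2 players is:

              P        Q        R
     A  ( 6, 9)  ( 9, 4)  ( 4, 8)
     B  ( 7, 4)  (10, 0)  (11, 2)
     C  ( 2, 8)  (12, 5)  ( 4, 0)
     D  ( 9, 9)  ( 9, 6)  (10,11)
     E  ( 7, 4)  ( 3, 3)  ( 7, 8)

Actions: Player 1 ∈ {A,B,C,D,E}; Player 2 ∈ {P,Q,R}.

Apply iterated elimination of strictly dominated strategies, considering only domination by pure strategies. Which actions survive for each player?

Survivors P1:{B,D} P2:{P,R}

P1 drop A (B beats it: P:7>6 Q:10>9 R:11>4)
P1 drop E (D beats it: P:9>7 Q:9>3 R:10>7)
P2 drop Q (P beats it: B:4>0 C:8>5 D:9>6)
P1 drop C (B beats it: P:7>2 R:11>4)
P1→{B,D} P2→{P,R}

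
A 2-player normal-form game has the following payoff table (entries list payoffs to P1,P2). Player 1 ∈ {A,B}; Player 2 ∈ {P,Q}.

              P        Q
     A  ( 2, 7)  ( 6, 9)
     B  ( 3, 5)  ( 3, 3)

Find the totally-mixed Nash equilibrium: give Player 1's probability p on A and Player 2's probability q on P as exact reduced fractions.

p=1/2, q=3/4

P1 indiff ⇒ q·2+(1-q)·6 = q·3+(1-q)·3 ⇒ q(-1) = (1-q)(-3) ⇒ q = 3/4
P2 indiff ⇒ p·7+(1-p)·5 = p·9+(1-p)·3 ⇒ p(-2) = (1-p)(-2) ⇒ p = 1/2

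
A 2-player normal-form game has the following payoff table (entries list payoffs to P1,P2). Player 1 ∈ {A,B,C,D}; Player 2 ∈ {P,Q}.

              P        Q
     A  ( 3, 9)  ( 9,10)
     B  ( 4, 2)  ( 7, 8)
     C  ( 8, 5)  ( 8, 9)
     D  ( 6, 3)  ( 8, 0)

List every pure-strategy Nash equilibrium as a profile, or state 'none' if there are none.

PSNE = {(A,Q)}

(A,P): not NE [P1→C gives 8>3; P2→Q gives 10>9]
(A,Q): NE
(B,P): not NE [P1→C gives 8>4; P2→Q gives 8>2]
(B,Q): not NE [P1→A gives 9>7]
(C,P): not NE [P2→Q gives 9>5]
(C,Q): not NE [P1→A gives 9>8]
(D,P): not NE [P1→C gives 8>6]
(D,Q): not NE [P1→A gives 9>8; P2→P gives 3>0]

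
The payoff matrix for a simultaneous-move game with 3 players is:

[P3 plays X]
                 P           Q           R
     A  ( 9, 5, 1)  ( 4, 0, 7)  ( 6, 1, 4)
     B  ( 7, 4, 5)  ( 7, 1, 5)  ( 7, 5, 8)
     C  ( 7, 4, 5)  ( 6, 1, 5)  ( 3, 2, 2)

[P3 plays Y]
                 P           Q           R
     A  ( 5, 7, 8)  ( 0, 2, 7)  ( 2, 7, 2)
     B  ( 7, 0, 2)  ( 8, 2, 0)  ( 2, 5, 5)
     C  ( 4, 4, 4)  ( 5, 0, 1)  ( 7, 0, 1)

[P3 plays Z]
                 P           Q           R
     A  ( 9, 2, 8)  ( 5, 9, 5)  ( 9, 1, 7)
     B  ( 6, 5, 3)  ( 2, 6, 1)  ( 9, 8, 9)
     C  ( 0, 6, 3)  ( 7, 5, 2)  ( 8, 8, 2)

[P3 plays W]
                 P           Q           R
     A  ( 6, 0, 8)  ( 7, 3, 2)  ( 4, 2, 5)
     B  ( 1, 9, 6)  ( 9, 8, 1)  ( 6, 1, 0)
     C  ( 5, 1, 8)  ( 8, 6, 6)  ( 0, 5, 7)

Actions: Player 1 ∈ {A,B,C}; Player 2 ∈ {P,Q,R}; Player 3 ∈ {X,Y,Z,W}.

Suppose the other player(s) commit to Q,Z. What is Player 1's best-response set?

u_1(A vs Q,Z) = 5
u_1(B vs Q,Z) = 2
u_1(C vs Q,Z) = 7
max payoff 7 at {C}

P1 best: {C}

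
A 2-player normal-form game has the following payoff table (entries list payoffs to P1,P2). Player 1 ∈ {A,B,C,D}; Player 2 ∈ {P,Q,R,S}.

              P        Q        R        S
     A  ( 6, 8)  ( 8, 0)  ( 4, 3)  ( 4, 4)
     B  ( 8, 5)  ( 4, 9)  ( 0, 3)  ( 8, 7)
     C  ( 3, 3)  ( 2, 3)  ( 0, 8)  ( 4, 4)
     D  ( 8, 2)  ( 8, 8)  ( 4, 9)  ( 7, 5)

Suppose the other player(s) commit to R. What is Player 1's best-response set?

u_1(A vs R) = 4
u_1(B vs R) = 0
u_1(C vs R) = 0
u_1(D vs R) = 4
max payoff 4 at {A,D}

P1 best: {A,D}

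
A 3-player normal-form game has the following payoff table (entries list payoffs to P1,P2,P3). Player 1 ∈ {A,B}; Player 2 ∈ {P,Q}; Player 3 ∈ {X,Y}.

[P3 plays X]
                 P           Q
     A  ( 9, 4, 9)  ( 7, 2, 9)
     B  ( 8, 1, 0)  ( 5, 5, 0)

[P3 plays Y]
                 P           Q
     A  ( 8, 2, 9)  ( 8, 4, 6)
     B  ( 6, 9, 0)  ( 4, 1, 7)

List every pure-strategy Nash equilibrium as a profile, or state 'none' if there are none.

(A,P,X): NE
(A,P,Y): not NE [P2→Q gives 4>2]
(A,Q,X): not NE [P2→P gives 4>2]
(A,Q,Y): not NE [P3→X gives 9>6]
(B,P,X): not NE [P1→A gives 9>8; P2→Q gives 5>1]
(B,P,Y): not NE [P1→A gives 8>6]
(B,Q,X): not NE [P1→A gives 7>5; P3→Y gives 7>0]
(B,Q,Y): not NE [P1→A gives 8>4; P2→P gives 9>1]

PSNE = {(A,P,X)}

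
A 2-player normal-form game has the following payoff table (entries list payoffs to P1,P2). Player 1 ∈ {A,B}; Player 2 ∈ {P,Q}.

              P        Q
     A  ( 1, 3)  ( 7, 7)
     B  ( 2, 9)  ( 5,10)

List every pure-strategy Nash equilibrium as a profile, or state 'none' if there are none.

(A,P): not NE [P1→B gives 2>1; P2→Q gives 7>3]
(A,Q): NE
(B,P): not NE [P2→Q gives 10>9]
(B,Q): not NE [P1→A gives 7>5]

PSNE = {(A,Q)}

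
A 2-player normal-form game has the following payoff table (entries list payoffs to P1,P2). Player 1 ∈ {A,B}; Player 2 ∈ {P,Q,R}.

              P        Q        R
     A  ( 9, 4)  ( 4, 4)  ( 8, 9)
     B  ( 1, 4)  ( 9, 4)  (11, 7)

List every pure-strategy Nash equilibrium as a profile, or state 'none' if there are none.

(A,P): not NE [P2→R gives 9>4]
(A,Q): not NE [P1→B gives 9>4; P2→R gives 9>4]
(A,R): not NE [P1→B gives 11>8]
(B,P): not NE [P1→A gives 9>1; P2→R gives 7>4]
(B,Q): not NE [P2→R gives 7>4]
(B,R): NE

PSNE = {(B,R)}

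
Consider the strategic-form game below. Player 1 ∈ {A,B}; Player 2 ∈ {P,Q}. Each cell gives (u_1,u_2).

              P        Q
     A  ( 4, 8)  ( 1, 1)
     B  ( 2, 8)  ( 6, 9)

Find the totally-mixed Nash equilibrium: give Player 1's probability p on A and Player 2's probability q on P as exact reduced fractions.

(p,q) = (1/8, 5/7)

P1 indiff ⇒ q·4+(1-q)·1 = q·2+(1-q)·6 ⇒ q(2) = (1-q)(5) ⇒ q = 5/7
P2 indiff ⇒ p·8+(1-p)·8 = p·1+(1-p)·9 ⇒ p(7) = (1-p)(1) ⇒ p = 1/8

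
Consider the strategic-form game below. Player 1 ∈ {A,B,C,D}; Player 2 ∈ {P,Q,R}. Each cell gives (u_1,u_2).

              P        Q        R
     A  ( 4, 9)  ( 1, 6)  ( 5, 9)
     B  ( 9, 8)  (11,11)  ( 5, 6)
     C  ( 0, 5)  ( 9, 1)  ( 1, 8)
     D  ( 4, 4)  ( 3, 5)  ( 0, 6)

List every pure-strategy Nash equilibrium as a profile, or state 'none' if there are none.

(A,P): not NE [P1→B gives 9>4]
(A,Q): not NE [P1→B gives 11>1; P2→R gives 9>6]
(A,R): NE
(B,P): not NE [P2→Q gives 11>8]
(B,Q): NE
(B,R): not NE [P2→Q gives 11>6]
(C,P): not NE [P1→B gives 9>0; P2→R gives 8>5]
(C,Q): not NE [P1→B gives 11>9; P2→R gives 8>1]
(C,R): not NE [P1→B gives 5>1]
(D,P): not NE [P1→B gives 9>4; P2→R gives 6>4]
(D,Q): not NE [P1→B gives 11>3; P2→R gives 6>5]
(D,R): not NE [P1→B gives 5>0]

NE set: (A,R), (B,Q)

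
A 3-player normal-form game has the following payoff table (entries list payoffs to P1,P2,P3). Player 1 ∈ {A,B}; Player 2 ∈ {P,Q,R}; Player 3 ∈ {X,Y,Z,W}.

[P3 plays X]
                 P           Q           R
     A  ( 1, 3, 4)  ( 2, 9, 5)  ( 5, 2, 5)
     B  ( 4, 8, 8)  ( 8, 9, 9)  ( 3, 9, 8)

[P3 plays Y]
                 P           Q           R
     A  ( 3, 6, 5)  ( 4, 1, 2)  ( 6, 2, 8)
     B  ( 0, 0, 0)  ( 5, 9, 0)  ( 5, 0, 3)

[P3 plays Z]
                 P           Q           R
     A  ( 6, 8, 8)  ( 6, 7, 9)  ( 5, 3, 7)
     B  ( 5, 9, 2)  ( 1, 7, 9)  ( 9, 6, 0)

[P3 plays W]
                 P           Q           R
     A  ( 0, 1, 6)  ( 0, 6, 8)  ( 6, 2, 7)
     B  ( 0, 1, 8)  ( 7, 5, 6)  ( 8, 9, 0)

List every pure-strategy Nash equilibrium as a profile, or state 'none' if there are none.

PSNE = {(A,P,Z), (B,Q,X)}

(A,P,X): not NE [P1→B gives 4>1; P2→Q gives 9>3; P3→Z gives 8>4]
(A,P,Y): not NE [P3→Z gives 8>5]
(A,P,Z): NE
(A,P,W): not NE [P2→Q gives 6>1; P3→Z gives 8>6]
(A,Q,X): not NE [P1→B gives 8>2; P3→Z gives 9>5]
(A,Q,Y): not NE [P1→B gives 5>4; P2→P gives 6>1; P3→Z gives 9>2]
(A,Q,Z): not NE [P2→P gives 8>7]
(A,Q,W): not NE [P1→B gives 7>0; P3→Z gives 9>8]
(A,R,X): not NE [P2→Q gives 9>2; P3→Y gives 8>5]
(A,R,Y): not NE [P2→P gives 6>2]
(A,R,Z): not NE [P1→B gives 9>5; P2→P gives 8>3; P3→Y gives 8>7]
(A,R,W): not NE [P1→B gives 8>6; P2→Q gives 6>2; P3→Y gives 8>7]
(B,P,X): not NE [P2→R gives 9>8]
(B,P,Y): not NE [P1→A gives 3>0; P2→Q gives 9>0; P3→W gives 8>0]
(B,P,Z): not NE [P1→A gives 6>5; P3→W gives 8>2]
(B,P,W): not NE [P2→R gives 9>1]
(B,Q,X): NE
(B,Q,Y): not NE [P3→Z gives 9>0]
(B,Q,Z): not NE [P1→A gives 6>1; P2→P gives 9>7]
(B,Q,W): not NE [P2→R gives 9>5; P3→Z gives 9>6]
(B,R,X): not NE [P1→A gives 5>3]
(B,R,Y): not NE [P1→A gives 6>5; P2→Q gives 9>0; P3→X gives 8>3]
(B,R,Z): not NE [P2→P gives 9>6; P3→X gives 8>0]
(B,R,W): not NE [P3→X gives 8>0]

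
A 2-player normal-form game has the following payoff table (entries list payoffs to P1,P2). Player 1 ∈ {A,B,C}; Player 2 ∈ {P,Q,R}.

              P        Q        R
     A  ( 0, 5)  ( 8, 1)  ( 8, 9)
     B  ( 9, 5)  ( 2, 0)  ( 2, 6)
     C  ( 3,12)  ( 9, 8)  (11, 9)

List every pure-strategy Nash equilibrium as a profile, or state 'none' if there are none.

PSNE: ∅

(A,P): not NE [P1→B gives 9>0; P2→R gives 9>5]
(A,Q): not NE [P1→C gives 9>8; P2→R gives 9>1]
(A,R): not NE [P1→C gives 11>8]
(B,P): not NE [P2→R gives 6>5]
(B,Q): not NE [P1→C gives 9>2; P2→R gives 6>0]
(B,R): not NE [P1→C gives 11>2]
(C,P): not NE [P1→B gives 9>3]
(C,Q): not NE [P2→P gives 12>8]
(C,R): not NE [P2→P gives 12>9]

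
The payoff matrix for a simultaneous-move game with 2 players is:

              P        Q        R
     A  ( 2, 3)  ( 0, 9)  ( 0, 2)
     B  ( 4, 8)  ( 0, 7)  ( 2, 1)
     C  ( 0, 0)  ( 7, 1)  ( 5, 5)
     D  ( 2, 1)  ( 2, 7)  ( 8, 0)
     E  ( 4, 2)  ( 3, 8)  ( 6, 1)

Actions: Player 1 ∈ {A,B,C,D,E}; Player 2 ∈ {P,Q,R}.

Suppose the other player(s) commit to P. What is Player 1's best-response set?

P1 best: {B,E}

u_1(A vs P) = 2
u_1(B vs P) = 4
u_1(C vs P) = 0
u_1(D vs P) = 2
u_1(E vs P) = 4
max payoff 4 at {B,E}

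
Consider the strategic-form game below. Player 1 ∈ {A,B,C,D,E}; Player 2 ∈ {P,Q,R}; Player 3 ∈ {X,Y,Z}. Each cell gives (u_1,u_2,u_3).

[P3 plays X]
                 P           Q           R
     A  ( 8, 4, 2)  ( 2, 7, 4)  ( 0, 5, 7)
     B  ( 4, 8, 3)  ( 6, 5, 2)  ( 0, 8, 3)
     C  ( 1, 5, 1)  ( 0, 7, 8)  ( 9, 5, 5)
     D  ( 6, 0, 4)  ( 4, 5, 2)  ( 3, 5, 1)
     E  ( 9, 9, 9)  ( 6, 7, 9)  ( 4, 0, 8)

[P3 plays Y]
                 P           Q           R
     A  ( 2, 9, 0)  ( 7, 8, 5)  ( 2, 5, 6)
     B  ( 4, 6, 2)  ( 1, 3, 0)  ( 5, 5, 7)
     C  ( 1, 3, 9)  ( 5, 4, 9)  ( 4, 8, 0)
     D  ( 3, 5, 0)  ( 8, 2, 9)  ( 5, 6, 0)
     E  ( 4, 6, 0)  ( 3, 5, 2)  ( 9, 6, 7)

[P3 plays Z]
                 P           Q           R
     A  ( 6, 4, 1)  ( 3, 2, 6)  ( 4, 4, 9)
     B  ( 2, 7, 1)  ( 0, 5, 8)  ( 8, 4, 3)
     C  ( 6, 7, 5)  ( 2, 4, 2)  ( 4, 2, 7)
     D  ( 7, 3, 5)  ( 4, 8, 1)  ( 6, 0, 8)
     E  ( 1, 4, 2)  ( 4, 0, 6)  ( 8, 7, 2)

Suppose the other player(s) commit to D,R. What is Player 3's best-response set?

argmax u_3 = {Z}

u_3(X vs D,R) = 1
u_3(Y vs D,R) = 0
u_3(Z vs D,R) = 8
max payoff 8 at {Z}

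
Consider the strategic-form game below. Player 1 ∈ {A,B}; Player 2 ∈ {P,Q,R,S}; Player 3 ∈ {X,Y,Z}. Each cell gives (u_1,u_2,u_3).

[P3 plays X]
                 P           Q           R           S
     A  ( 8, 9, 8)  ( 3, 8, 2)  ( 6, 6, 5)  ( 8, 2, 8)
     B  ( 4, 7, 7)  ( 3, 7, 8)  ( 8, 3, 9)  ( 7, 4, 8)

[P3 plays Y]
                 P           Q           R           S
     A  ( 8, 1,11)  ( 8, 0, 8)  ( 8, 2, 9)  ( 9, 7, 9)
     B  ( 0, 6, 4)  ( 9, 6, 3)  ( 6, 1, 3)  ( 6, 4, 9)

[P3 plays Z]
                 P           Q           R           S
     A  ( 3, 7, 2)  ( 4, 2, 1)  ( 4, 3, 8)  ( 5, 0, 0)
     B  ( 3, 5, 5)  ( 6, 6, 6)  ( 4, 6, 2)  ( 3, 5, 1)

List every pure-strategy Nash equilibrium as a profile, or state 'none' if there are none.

(A,P,X): not NE [P3→Y gives 11>8]
(A,P,Y): not NE [P2→S gives 7>1]
(A,P,Z): not NE [P3→Y gives 11>2]
(A,Q,X): not NE [P2→P gives 9>8; P3→Y gives 8>2]
(A,Q,Y): not NE [P1→B gives 9>8; P2→S gives 7>0]
(A,Q,Z): not NE [P1→B gives 6>4; P2→P gives 7>2; P3→Y gives 8>1]
(A,R,X): not NE [P1→B gives 8>6; P2→P gives 9>6; P3→Y gives 9>5]
(A,R,Y): not NE [P2→S gives 7>2]
(A,R,Z): not NE [P2→P gives 7>3; P3→Y gives 9>8]
(A,S,X): not NE [P2→P gives 9>2; P3→Y gives 9>8]
(A,S,Y): NE
(A,S,Z): not NE [P2→P gives 7>0; P3→Y gives 9>0]
(B,P,X): not NE [P1→A gives 8>4]
(B,P,Y): not NE [P1→A gives 8>0; P3→X gives 7>4]
(B,P,Z): not NE [P2→R gives 6>5; P3→X gives 7>5]
(B,Q,X): NE
(B,Q,Y): not NE [P3→X gives 8>3]
(B,Q,Z): not NE [P3→X gives 8>6]
(B,R,X): not NE [P2→Q gives 7>3]
(B,R,Y): not NE [P1→A gives 8>6; P2→Q gives 6>1; P3→X gives 9>3]
(B,R,Z): not NE [P3→X gives 9>2]
(B,S,X): not NE [P1→A gives 8>7; P2→Q gives 7>4; P3→Y gives 9>8]
(B,S,Y): not NE [P1→A gives 9>6; P2→Q gives 6>4]
(B,S,Z): not NE [P1→A gives 5>3; P2→R gives 6>5; P3→Y gives 9>1]

NE set: (A,S,Y), (B,Q,X)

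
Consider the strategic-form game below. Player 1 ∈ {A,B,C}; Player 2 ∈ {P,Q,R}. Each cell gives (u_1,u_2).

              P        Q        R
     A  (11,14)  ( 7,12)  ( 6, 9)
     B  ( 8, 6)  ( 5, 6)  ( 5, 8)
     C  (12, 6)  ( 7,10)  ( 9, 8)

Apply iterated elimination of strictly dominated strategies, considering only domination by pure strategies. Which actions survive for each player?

P1 drop B (A beats it: P:11>8 Q:7>5 R:6>5)
P2 drop R (Q beats it: A:12>9 C:10>8)
P1→{A,C} P2→{P,Q}

Survivors P1:{A,C} P2:{P,Q}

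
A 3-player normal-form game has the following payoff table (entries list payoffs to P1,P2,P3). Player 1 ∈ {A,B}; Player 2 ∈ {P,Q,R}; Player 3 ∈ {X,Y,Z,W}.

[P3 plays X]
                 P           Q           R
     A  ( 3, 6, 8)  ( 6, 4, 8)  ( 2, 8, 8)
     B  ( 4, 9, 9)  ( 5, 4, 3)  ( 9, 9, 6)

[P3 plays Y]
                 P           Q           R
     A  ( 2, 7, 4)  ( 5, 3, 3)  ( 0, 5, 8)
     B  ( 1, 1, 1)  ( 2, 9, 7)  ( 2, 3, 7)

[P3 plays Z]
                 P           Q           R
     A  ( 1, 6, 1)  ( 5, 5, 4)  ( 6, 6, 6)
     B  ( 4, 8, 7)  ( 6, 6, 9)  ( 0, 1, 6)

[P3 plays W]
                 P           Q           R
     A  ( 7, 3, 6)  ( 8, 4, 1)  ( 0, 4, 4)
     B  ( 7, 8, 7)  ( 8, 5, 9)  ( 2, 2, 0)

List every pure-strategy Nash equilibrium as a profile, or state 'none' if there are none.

PSNE = {(B,P,X)}

(A,P,X): not NE [P1→B gives 4>3; P2→R gives 8>6]
(A,P,Y): not NE [P3→X gives 8>4]
(A,P,Z): not NE [P1→B gives 4>1; P3→X gives 8>1]
(A,P,W): not NE [P2→R gives 4>3; P3→X gives 8>6]
(A,Q,X): not NE [P2→R gives 8>4]
(A,Q,Y): not NE [P2→P gives 7>3; P3→X gives 8>3]
(A,Q,Z): not NE [P1→B gives 6>5; P2→R gives 6>5; P3→X gives 8>4]
(A,Q,W): not NE [P3→X gives 8>1]
(A,R,X): not NE [P1→B gives 9>2]
(A,R,Y): not NE [P1→B gives 2>0; P2→P gives 7>5]
(A,R,Z): not NE [P3→Y gives 8>6]
(A,R,W): not NE [P1→B gives 2>0; P3→Y gives 8>4]
(B,P,X): NE
(B,P,Y): not NE [P1→A gives 2>1; P2→Q gives 9>1; P3→X gives 9>1]
(B,P,Z): not NE [P3→X gives 9>7]
(B,P,W): not NE [P3→X gives 9>7]
(B,Q,X): not NE [P1→A gives 6>5; P2→R gives 9>4; P3→W gives 9>3]
(B,Q,Y): not NE [P1→A gives 5>2; P3→W gives 9>7]
(B,Q,Z): not NE [P2→P gives 8>6]
(B,Q,W): not NE [P2→P gives 8>5]
(B,R,X): not NE [P3→Y gives 7>6]
(B,R,Y): not NE [P2→Q gives 9>3]
(B,R,Z): not NE [P1→A gives 6>0; P2→P gives 8>1; P3→Y gives 7>6]
(B,R,W): not NE [P2→P gives 8>2; P3→Y gives 7>0]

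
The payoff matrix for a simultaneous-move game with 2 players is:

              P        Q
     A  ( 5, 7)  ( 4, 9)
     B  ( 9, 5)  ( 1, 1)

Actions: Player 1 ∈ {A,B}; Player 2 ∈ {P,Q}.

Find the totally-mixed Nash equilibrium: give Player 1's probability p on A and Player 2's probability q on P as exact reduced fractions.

P1 indiff ⇒ q·5+(1-q)·4 = q·9+(1-q)·1 ⇒ q(-4) = (1-q)(-3) ⇒ q = 3/7
P2 indiff ⇒ p·7+(1-p)·5 = p·9+(1-p)·1 ⇒ p(-2) = (1-p)(-4) ⇒ p = 2/3

p=2/3, q=3/7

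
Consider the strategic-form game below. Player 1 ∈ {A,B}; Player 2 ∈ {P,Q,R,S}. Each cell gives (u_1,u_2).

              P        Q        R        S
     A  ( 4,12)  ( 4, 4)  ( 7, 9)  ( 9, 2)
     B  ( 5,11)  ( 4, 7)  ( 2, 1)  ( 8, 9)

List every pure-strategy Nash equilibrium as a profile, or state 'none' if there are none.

(A,P): not NE [P1→B gives 5>4]
(A,Q): not NE [P2→P gives 12>4]
(A,R): not NE [P2→P gives 12>9]
(A,S): not NE [P2→P gives 12>2]
(B,P): NE
(B,Q): not NE [P2→P gives 11>7]
(B,R): not NE [P1→A gives 7>2; P2→P gives 11>1]
(B,S): not NE [P1→A gives 9>8; P2→P gives 11>9]

PSNE = {(B,P)}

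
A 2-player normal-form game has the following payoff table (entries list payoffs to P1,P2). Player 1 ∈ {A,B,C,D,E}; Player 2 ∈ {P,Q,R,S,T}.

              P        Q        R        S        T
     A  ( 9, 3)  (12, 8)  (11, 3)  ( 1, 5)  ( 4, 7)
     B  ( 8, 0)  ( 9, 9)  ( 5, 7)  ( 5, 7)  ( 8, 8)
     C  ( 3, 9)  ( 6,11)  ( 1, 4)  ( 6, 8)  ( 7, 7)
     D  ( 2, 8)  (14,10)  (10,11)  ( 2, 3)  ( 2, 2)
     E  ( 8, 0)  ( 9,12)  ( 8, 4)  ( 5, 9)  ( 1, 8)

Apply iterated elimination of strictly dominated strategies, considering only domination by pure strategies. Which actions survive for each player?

IESDS → P1:{A,D} P2:{Q,R}

P2 drop P (Q beats it: A:8>3 B:9>0 C:11>9 D:10>8 E:12>0)
P2 drop S (Q beats it: A:8>5 B:9>7 C:11>8 D:10>3 E:12>9)
P1 drop C (B beats it: Q:9>6 R:5>1 T:8>7)
P1 drop E (A beats it: Q:12>9 R:11>8 T:4>1)
P2 drop T (Q beats it: A:8>7 B:9>8 D:10>2)
P1 drop B (A beats it: Q:12>9 R:11>5)
P1→{A,D} P2→{Q,R}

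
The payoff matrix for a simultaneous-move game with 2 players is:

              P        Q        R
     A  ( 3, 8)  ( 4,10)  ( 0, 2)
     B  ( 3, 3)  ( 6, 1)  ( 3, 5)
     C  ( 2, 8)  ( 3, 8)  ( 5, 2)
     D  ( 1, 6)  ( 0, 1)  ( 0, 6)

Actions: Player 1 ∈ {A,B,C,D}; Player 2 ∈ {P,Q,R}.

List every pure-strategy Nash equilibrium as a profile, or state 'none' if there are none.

(A,P): not NE [P2→Q gives 10>8]
(A,Q): not NE [P1→B gives 6>4]
(A,R): not NE [P1→C gives 5>0; P2→Q gives 10>2]
(B,P): not NE [P2→R gives 5>3]
(B,Q): not NE [P2→R gives 5>1]
(B,R): not NE [P1→C gives 5>3]
(C,P): not NE [P1→B gives 3>2]
(C,Q): not NE [P1→B gives 6>3]
(C,R): not NE [P2→Q gives 8>2]
(D,P): not NE [P1→B gives 3>1]
(D,Q): not NE [P1→B gives 6>0; P2→R gives 6>1]
(D,R): not NE [P1→C gives 5>0]

Equilibria: none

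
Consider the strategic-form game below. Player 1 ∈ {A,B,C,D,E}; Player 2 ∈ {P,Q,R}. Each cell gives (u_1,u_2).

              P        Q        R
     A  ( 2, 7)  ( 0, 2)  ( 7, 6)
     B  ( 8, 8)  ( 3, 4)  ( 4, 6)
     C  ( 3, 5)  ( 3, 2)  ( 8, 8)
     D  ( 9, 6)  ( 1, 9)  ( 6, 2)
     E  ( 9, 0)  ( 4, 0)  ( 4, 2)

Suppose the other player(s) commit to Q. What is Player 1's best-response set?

P1 best: {E}

u_1(A vs Q) = 0
u_1(B vs Q) = 3
u_1(C vs Q) = 3
u_1(D vs Q) = 1
u_1(E vs Q) = 4
max payoff 4 at {E}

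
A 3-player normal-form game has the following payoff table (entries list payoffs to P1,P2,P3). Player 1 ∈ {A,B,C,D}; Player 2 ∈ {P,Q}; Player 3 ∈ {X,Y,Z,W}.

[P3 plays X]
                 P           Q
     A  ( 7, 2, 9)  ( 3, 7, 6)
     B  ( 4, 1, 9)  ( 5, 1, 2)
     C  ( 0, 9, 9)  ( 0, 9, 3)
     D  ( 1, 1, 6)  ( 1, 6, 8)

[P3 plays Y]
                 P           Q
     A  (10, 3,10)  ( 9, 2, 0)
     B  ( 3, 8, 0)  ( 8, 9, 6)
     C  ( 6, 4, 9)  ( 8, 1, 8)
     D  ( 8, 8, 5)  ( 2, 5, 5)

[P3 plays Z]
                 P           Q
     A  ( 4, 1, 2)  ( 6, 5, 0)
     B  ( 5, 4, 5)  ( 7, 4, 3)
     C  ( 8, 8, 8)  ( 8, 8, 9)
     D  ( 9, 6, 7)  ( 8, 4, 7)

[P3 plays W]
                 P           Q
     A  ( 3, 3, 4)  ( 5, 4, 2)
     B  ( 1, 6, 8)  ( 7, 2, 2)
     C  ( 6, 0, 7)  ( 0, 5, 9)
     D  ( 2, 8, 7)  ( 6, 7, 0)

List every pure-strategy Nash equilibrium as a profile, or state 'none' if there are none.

(A,P,X): not NE [P2→Q gives 7>2; P3→Y gives 10>9]
(A,P,Y): NE
(A,P,Z): not NE [P1→D gives 9>4; P2→Q gives 5>1; P3→Y gives 10>2]
(A,P,W): not NE [P1→C gives 6>3; P2→Q gives 4>3; P3→Y gives 10>4]
(A,Q,X): not NE [P1→B gives 5>3]
(A,Q,Y): not NE [P2→P gives 3>2; P3→X gives 6>0]
(A,Q,Z): not NE [P1→D gives 8>6; P3→X gives 6>0]
(A,Q,W): not NE [P1→B gives 7>5; P3→X gives 6>2]
(B,P,X): not NE [P1→A gives 7>4]
(B,P,Y): not NE [P1→A gives 10>3; P2→Q gives 9>8; P3→X gives 9>0]
(B,P,Z): not NE [P1→D gives 9>5; P3→X gives 9>5]
(B,P,W): not NE [P1→C gives 6>1; P3→X gives 9>8]
(B,Q,X): not NE [P3→Y gives 6>2]
(B,Q,Y): not NE [P1→A gives 9>8]
(B,Q,Z): not NE [P1→D gives 8>7; P3→Y gives 6>3]
(B,Q,W): not NE [P2→P gives 6>2; P3→Y gives 6>2]
(C,P,X): not NE [P1→A gives 7>0]
(C,P,Y): not NE [P1→A gives 10>6]
(C,P,Z): not NE [P1→D gives 9>8; P3→Y gives 9>8]
(C,P,W): not NE [P2→Q gives 5>0; P3→Y gives 9>7]
(C,Q,X): not NE [P1→B gives 5>0; P3→W gives 9>3]
(C,Q,Y): not NE [P1→A gives 9>8; P2→P gives 4>1; P3→W gives 9>8]
(C,Q,Z): NE
(C,Q,W): not NE [P1→B gives 7>0]
(D,P,X): not NE [P1→A gives 7>1; P2→Q gives 6>1; P3→W gives 7>6]
(D,P,Y): not NE [P1→A gives 10>8; P3→W gives 7>5]
(D,P,Z): NE
(D,P,W): not NE [P1→C gives 6>2]
(D,Q,X): not NE [P1→B gives 5>1]
(D,Q,Y): not NE [P1→A gives 9>2; P2→P gives 8>5; P3→X gives 8>5]
(D,Q,Z): not NE [P2→P gives 6>4; P3→X gives 8>7]
(D,Q,W): not NE [P1→B gives 7>6; P2→P gives 8>7; P3→X gives 8>0]

PSNE = {(A,P,Y), (C,Q,Z), (D,P,Z)}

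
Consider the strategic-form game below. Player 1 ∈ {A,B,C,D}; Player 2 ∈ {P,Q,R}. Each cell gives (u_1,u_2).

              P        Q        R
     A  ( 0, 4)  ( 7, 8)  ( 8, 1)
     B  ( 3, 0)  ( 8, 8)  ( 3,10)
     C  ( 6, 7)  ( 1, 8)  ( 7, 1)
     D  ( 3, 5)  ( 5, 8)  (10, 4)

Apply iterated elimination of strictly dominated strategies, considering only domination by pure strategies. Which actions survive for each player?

Survivors P1:{A,B,D} P2:{Q,R}

P2 drop P (Q beats it: A:8>4 B:8>0 C:8>7 D:8>5)
P1 drop C (A beats it: Q:7>1 R:8>7)
P1→{A,B,D} P2→{Q,R}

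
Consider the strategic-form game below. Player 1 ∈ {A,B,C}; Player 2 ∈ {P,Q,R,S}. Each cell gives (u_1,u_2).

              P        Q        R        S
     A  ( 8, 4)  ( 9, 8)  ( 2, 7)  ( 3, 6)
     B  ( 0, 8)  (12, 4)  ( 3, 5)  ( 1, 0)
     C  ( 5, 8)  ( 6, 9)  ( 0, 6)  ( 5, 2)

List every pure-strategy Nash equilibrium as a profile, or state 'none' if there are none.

PSNE: ∅

(A,P): not NE [P2→Q gives 8>4]
(A,Q): not NE [P1→B gives 12>9]
(A,R): not NE [P1→B gives 3>2; P2→Q gives 8>7]
(A,S): not NE [P1→C gives 5>3; P2→Q gives 8>6]
(B,P): not NE [P1→A gives 8>0]
(B,Q): not NE [P2→P gives 8>4]
(B,R): not NE [P2→P gives 8>5]
(B,S): not NE [P1→C gives 5>1; P2→P gives 8>0]
(C,P): not NE [P1→A gives 8>5; P2→Q gives 9>8]
(C,Q): not NE [P1→B gives 12>6]
(C,R): not NE [P1→B gives 3>0; P2→Q gives 9>6]
(C,S): not NE [P2→Q gives 9>2]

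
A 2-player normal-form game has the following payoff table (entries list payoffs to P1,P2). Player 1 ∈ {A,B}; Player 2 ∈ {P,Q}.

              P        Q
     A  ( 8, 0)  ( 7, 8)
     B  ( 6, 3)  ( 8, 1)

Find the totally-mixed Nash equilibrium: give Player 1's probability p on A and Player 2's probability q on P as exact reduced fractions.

P1 indiff ⇒ q·8+(1-q)·7 = q·6+(1-q)·8 ⇒ q(2) = (1-q)(1) ⇒ q = 1/3
P2 indiff ⇒ p·0+(1-p)·3 = p·8+(1-p)·1 ⇒ p(-8) = (1-p)(-2) ⇒ p = 1/5

p=1/5, q=1/3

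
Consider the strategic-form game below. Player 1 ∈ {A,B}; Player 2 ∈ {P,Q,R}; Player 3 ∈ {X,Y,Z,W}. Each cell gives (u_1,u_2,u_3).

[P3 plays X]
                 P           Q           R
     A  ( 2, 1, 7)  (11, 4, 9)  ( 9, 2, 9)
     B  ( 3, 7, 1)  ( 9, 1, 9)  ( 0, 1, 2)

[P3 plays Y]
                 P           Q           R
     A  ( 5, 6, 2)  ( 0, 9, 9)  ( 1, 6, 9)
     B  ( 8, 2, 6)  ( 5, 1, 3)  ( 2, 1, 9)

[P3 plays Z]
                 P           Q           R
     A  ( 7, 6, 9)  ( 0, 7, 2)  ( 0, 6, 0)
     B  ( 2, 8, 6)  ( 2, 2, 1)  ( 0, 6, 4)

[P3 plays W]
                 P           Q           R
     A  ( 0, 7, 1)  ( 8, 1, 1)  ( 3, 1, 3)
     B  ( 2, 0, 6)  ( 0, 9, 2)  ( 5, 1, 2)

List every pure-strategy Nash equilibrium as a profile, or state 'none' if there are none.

PSNE = {(A,Q,X), (B,P,Y)}

(A,P,X): not NE [P1→B gives 3>2; P2→Q gives 4>1; P3→Z gives 9>7]
(A,P,Y): not NE [P1→B gives 8>5; P2→Q gives 9>6; P3→Z gives 9>2]
(A,P,Z): not NE [P2→Q gives 7>6]
(A,P,W): not NE [P1→B gives 2>0; P3→Z gives 9>1]
(A,Q,X): NE
(A,Q,Y): not NE [P1→B gives 5>0]
(A,Q,Z): not NE [P1→B gives 2>0; P3→Y gives 9>2]
(A,Q,W): not NE [P2→P gives 7>1; P3→Y gives 9>1]
(A,R,X): not NE [P2→Q gives 4>2]
(A,R,Y): not NE [P1→B gives 2>1; P2→Q gives 9>6]
(A,R,Z): not NE [P2→Q gives 7>6; P3→Y gives 9>0]
(A,R,W): not NE [P1→B gives 5>3; P2→P gives 7>1; P3→Y gives 9>3]
(B,P,X): not NE [P3→W gives 6>1]
(B,P,Y): NE
(B,P,Z): not NE [P1→A gives 7>2]
(B,P,W): not NE [P2→Q gives 9>0]
(B,Q,X): not NE [P1→A gives 11>9; P2→P gives 7>1]
(B,Q,Y): not NE [P2→P gives 2>1; P3→X gives 9>3]
(B,Q,Z): not NE [P2→P gives 8>2; P3→X gives 9>1]
(B,Q,W): not NE [P1→A gives 8>0; P3→X gives 9>2]
(B,R,X): not NE [P1→A gives 9>0; P2→P gives 7>1; P3→Y gives 9>2]
(B,R,Y): not NE [P2→P gives 2>1]
(B,R,Z): not NE [P2→P gives 8>6; P3→Y gives 9>4]
(B,R,W): not NE [P2→Q gives 9>1; P3→Y gives 9>2]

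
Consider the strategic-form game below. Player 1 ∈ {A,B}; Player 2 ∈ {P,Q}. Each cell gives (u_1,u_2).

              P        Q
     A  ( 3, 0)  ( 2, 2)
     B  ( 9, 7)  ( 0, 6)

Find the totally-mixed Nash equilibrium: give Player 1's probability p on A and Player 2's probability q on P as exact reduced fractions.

p=1/3, q=1/4

P1 indiff ⇒ q·3+(1-q)·2 = q·9+(1-q)·0 ⇒ q(-6) = (1-q)(-2) ⇒ q = 1/4
P2 indiff ⇒ p·0+(1-p)·7 = p·2+(1-p)·6 ⇒ p(-2) = (1-p)(-1) ⇒ p = 1/3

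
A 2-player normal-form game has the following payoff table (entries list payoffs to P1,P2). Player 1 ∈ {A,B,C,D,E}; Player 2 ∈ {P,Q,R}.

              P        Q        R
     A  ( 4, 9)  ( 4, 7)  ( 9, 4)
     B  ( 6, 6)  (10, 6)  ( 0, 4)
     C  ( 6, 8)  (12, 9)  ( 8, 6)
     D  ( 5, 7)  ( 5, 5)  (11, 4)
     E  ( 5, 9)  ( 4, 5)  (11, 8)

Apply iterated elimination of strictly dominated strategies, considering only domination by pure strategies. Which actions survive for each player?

IESDS → P1:{B,C} P2:{P,Q}

P1 drop A (D beats it: P:5>4 Q:5>4 R:11>9)
P2 drop R (P beats it: B:6>4 C:8>6 D:7>4 E:9>8)
P1 drop D (B beats it: P:6>5 Q:10>5)
P1 drop E (B beats it: P:6>5 Q:10>4)
P1→{B,C} P2→{P,Q}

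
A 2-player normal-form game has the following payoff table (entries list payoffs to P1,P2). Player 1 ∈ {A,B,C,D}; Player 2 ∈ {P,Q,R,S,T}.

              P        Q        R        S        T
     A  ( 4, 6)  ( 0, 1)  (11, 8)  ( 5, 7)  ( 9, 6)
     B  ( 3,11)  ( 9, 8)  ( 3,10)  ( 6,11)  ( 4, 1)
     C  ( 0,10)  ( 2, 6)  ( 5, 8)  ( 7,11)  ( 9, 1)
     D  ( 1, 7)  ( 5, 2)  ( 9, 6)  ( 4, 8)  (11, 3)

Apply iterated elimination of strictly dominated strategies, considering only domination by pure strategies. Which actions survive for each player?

P2 drop Q (P beats it: A:6>1 B:11>8 C:10>6 D:7>2)
P2 drop T (R beats it: A:8>6 B:10>1 C:8>1 D:6>3)
P1 drop D (A beats it: P:4>1 R:11>9 S:5>4)
P1→{A,B,C} P2→{P,R,S}

Remaining: P1:{A,B,C} P2:{P,R,S}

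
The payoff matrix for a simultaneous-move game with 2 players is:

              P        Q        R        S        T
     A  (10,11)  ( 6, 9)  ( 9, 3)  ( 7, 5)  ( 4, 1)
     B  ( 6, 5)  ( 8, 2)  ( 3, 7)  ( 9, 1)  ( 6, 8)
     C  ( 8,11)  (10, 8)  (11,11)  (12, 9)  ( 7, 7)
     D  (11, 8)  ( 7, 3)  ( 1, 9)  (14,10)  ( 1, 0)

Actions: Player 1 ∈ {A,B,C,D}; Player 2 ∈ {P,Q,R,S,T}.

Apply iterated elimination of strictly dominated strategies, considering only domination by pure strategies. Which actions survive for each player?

P1 drop B (C beats it: P:8>6 Q:10>8 R:11>3 S:12>9 T:7>6)
P2 drop Q (P beats it: A:11>9 C:11>8 D:8>3)
P2 drop T (P beats it: A:11>1 C:11>7 D:8>0)
P1→{A,C,D} P2→{P,R,S}

Remaining: P1:{A,C,D} P2:{P,R,S}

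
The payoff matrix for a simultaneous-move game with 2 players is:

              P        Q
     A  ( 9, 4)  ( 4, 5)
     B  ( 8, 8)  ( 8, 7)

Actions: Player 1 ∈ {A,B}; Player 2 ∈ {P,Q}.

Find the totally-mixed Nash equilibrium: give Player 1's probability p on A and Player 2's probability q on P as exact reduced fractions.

P1 indiff ⇒ q·9+(1-q)·4 = q·8+(1-q)·8 ⇒ q(1) = (1-q)(4) ⇒ q = 4/5
P2 indiff ⇒ p·4+(1-p)·8 = p·5+(1-p)·7 ⇒ p(-1) = (1-p)(-1) ⇒ p = 1/2

(p,q) = (1/2, 4/5)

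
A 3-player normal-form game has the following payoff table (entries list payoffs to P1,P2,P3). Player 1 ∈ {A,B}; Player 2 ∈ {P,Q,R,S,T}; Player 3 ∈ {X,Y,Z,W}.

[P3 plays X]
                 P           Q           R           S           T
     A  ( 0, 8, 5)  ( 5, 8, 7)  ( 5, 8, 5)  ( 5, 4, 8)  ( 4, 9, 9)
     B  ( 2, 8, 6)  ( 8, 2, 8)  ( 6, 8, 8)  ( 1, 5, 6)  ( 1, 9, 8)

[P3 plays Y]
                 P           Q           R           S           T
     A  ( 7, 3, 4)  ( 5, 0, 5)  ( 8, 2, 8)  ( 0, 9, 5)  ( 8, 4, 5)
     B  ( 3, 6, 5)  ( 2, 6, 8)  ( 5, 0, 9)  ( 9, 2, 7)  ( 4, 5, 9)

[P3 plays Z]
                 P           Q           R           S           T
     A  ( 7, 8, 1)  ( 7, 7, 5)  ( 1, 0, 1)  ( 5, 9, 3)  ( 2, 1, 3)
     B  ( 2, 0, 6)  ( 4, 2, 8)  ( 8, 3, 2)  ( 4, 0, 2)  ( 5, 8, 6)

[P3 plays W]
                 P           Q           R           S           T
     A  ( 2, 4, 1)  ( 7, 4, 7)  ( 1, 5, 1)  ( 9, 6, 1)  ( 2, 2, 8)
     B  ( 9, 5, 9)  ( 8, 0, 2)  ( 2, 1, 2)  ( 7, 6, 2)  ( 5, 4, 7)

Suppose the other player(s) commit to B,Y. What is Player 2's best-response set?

P2 best: {P,Q}

u_2(P vs B,Y) = 6
u_2(Q vs B,Y) = 6
u_2(R vs B,Y) = 0
u_2(S vs B,Y) = 2
u_2(T vs B,Y) = 5
max payoff 6 at {P,Q}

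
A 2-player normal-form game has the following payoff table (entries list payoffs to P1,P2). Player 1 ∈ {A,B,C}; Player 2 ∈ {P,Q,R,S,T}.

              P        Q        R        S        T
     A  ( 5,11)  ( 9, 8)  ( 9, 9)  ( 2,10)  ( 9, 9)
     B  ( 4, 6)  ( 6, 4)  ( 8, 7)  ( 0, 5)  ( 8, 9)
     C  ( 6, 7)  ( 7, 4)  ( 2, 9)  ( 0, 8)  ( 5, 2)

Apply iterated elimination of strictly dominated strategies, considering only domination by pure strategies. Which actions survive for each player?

Survivors P1:{A,C} P2:{P,R,S}

P1 drop B (A beats it: P:5>4 Q:9>6 R:9>8 S:2>0 T:9>8)
P2 drop Q (P beats it: A:11>8 C:7>4)
P2 drop T (P beats it: A:11>9 C:7>2)
P1→{A,C} P2→{P,R,S}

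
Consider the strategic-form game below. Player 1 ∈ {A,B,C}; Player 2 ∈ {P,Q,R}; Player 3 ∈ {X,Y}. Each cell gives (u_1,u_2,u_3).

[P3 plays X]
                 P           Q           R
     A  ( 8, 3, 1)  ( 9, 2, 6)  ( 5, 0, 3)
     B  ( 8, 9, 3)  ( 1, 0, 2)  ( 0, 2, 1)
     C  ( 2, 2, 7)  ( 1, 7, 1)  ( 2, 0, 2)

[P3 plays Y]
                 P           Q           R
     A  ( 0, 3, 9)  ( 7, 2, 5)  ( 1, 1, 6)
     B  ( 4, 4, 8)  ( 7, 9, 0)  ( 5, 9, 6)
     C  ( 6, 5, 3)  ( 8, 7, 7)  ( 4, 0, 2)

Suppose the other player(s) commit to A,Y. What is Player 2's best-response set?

BR_2 = {P}

u_2(P vs A,Y) = 3
u_2(Q vs A,Y) = 2
u_2(R vs A,Y) = 1
max payoff 3 at {P}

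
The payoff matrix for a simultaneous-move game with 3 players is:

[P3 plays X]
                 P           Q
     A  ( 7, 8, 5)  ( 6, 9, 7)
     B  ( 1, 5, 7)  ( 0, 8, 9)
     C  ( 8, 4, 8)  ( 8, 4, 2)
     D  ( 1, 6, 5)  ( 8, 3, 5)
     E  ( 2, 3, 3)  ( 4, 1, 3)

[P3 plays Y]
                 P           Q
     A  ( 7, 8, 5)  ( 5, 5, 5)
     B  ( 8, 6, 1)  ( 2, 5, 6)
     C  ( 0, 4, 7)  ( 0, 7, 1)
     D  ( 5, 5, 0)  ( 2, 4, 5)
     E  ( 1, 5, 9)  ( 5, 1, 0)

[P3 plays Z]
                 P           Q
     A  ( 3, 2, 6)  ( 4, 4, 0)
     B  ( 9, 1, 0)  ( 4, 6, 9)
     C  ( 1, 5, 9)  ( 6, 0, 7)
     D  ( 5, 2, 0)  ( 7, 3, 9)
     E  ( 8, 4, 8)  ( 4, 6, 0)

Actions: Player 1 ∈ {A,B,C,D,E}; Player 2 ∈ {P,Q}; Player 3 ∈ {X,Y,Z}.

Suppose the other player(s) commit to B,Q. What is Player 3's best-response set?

BR_3 = {X,Z}

u_3(X vs B,Q) = 9
u_3(Y vs B,Q) = 6
u_3(Z vs B,Q) = 9
max payoff 9 at {X,Z}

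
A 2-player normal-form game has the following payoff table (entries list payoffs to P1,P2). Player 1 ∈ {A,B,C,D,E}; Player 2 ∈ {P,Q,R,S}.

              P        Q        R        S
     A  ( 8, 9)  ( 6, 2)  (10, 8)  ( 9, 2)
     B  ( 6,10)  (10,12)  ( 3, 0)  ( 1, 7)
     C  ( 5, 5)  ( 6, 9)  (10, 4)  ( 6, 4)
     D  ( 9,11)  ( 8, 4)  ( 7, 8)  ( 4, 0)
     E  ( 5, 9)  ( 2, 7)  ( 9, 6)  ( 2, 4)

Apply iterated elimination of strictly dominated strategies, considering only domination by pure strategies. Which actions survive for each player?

P1 drop E (A beats it: P:8>5 Q:6>2 R:10>9 S:9>2)
P2 drop R (P beats it: A:9>8 B:10>0 C:5>4 D:11>8)
P2 drop S (P beats it: A:9>2 B:10>7 C:5>4 D:11>0)
P1 drop A (D beats it: P:9>8 Q:8>6)
P1 drop C (B beats it: P:6>5 Q:10>6)
P1→{B,D} P2→{P,Q}

Survivors P1:{B,D} P2:{P,Q}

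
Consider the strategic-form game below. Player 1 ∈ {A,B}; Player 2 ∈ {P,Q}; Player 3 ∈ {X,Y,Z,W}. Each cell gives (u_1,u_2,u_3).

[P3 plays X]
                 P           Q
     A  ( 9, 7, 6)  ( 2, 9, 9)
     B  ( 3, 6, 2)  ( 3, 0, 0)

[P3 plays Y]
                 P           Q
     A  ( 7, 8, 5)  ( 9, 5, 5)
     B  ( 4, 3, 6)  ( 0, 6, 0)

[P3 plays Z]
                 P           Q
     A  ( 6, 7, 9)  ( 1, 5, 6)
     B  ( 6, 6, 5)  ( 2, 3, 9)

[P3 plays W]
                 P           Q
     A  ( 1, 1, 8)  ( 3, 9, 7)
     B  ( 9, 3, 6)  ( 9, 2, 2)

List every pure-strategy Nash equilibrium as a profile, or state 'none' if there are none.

PSNE = {(A,P,Z), (B,P,W)}

(A,P,X): not NE [P2→Q gives 9>7; P3→Z gives 9>6]
(A,P,Y): not NE [P3→Z gives 9>5]
(A,P,Z): NE
(A,P,W): not NE [P1→B gives 9>1; P2→Q gives 9>1; P3→Z gives 9>8]
(A,Q,X): not NE [P1→B gives 3>2]
(A,Q,Y): not NE [P2→P gives 8>5; P3→X gives 9>5]
(A,Q,Z): not NE [P1→B gives 2>1; P2→P gives 7>5; P3→X gives 9>6]
(A,Q,W): not NE [P1→B gives 9>3; P3→X gives 9>7]
(B,P,X): not NE [P1→A gives 9>3; P3→W gives 6>2]
(B,P,Y): not NE [P1→A gives 7>4; P2→Q gives 6>3]
(B,P,Z): not NE [P3→W gives 6>5]
(B,P,W): NE
(B,Q,X): not NE [P2→P gives 6>0; P3→Z gives 9>0]
(B,Q,Y): not NE [P1→A gives 9>0; P3→Z gives 9>0]
(B,Q,Z): not NE [P2→P gives 6>3]
(B,Q,W): not NE [P2→P gives 3>2; P3→Z gives 9>2]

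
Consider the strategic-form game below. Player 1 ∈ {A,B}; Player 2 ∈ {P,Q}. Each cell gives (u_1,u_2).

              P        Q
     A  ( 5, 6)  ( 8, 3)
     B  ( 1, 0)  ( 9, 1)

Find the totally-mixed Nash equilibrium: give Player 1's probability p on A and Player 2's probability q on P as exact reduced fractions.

P1 indiff ⇒ q·5+(1-q)·8 = q·1+(1-q)·9 ⇒ q(4) = (1-q)(1) ⇒ q = 1/5
P2 indiff ⇒ p·6+(1-p)·0 = p·3+(1-p)·1 ⇒ p(3) = (1-p)(1) ⇒ p = 1/4

(p,q) = (1/4, 1/5)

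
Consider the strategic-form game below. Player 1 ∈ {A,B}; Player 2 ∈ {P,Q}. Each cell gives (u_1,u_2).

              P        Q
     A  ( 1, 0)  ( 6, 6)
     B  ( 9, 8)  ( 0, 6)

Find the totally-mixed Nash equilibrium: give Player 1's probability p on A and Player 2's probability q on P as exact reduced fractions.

P1 mixes 1/4 on A; P2 mixes 3/7 on P

P1 indiff ⇒ q·1+(1-q)·6 = q·9+(1-q)·0 ⇒ q(-8) = (1-q)(-6) ⇒ q = 3/7
P2 indiff ⇒ p·0+(1-p)·8 = p·6+(1-p)·6 ⇒ p(-6) = (1-p)(-2) ⇒ p = 1/4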